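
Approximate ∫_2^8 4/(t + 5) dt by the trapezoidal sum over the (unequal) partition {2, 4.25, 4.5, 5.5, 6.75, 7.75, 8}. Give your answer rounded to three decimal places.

2.493

Subinterval widths: 2.25, 0.25, 1, 1.25, 1, 0.25.
f(2) = 4/7, f(4.25) = 16/37, f(4.5) = 8/19, f(5.5) = 8/21, f(6.75) = 16/47, f(7.75) = 16/51, f(8) = 4/13.
On each subinterval the trapezoid contributes (Δt_i/2)·[f(t_{i-1}) + f(t_i)].
Sum ≈ 2.493.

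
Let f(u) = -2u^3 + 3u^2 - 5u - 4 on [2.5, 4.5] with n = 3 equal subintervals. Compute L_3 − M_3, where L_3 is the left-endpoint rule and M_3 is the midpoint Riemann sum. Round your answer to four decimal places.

L_3 = -116.
M_3 ≈ -151.666667.
L_3 − M_3 ≈ 35.6667.

35.6667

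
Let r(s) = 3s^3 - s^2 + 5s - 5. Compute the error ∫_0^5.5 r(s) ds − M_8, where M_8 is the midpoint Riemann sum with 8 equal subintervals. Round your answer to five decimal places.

5.14506

Exact integral: ∫_0^5.5 r(s) ds ≈ 678.9635417.
M_8 ≈ 673.8184814.
Error ≈ 678.9635417 − 673.8184814 ≈ 5.14506.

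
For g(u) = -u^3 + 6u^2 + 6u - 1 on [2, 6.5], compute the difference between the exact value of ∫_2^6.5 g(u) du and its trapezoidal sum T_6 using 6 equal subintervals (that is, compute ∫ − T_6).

2.84765625

Exact integral: ∫_2^6.5 g(u) du = 201.234375.
T_6 = 198.38671875.
Error = 201.234375 − 198.38671875 = 2.84765625.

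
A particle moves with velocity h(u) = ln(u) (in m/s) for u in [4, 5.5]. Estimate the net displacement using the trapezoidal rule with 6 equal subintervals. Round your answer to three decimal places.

Δu = (5.5 − 4)/6 = 0.25.
h(4) ≈ 1.386, h(4.25) ≈ 1.447, h(4.5) ≈ 1.504, h(4.75) ≈ 1.558, h(5) ≈ 1.609, h(5.25) ≈ 1.658, h(5.5) ≈ 1.705.
T_6 = (Δu/2)·[h(u_0) + 2h(u_1) + ... + 2h(u_{5}) + h(u_6)].
Sum ≈ 2.331.

2.331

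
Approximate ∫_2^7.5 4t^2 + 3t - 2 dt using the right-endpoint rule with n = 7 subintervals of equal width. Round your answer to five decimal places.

Δt = (7.5 − 2)/7 = 11/14.
Right endpoints: 39/14, 25/7, 61/14, 36/7, 83/14, 47/7, 7.5.
f(39/14) = 3665/98, f(25/7) = 2927/49, f(61/14) = 8527/98, f(36/7) = 5842/49, f(83/14) = 15325/98, f(47/7) = 9725/49, f(7.5) = 245.5.
Sum = Δt · [f(39/14) + f(25/7) + f(61/14) + ...].
Sum ≈ 710.06122.

710.06122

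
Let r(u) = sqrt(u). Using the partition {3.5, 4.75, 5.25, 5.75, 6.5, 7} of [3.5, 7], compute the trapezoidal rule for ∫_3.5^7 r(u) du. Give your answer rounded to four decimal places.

7.9755

Subinterval widths: 1.25, 0.5, 0.5, 0.75, 0.5.
r(3.5) ≈ 1.8708, r(4.75) ≈ 2.1794, r(5.25) ≈ 2.2913, r(5.75) ≈ 2.3979, r(6.5) ≈ 2.5495, r(7) ≈ 2.6458.
On each subinterval the trapezoid contributes (Δu_i/2)·[r(u_{i-1}) + r(u_i)].
Sum ≈ 7.9755.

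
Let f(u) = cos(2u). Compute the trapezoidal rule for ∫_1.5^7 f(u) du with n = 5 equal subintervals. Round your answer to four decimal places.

Δu = (7 − 1.5)/5 = 1.1.
f(1.5) ≈ -0.9900, f(2.6) ≈ 0.4685, f(3.7) ≈ 0.4385, f(4.8) ≈ -0.9847, f(5.9) ≈ 0.7204, f(7) ≈ 0.1367.
T_5 = (Δu/2)·[f(u_0) + 2f(u_1) + ... + 2f(u_{4}) + f(u_5)].
Sum ≈ 0.2378.

0.2378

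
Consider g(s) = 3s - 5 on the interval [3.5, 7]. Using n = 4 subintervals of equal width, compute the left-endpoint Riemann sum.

33.03125

Δs = (7 − 3.5)/4 = 0.875.
Left endpoints: 3.5, 4.375, 5.25, 6.125.
g(3.5) = 5.5, g(4.375) = 8.125, g(5.25) = 10.75, g(6.125) = 13.375.
Sum = Δs · [g(3.5) + g(4.375) + g(5.25) + g(6.125)].
Sum = 33.03125.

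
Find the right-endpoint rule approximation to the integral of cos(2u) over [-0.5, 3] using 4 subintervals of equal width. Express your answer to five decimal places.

0.38905

Δu = (3 − (-0.5))/4 = 0.875.
Right endpoints: 0.375, 1.25, 2.125, 3.
f(0.375) ≈ 0.73169, f(1.25) ≈ -0.80114, f(2.125) ≈ -0.44609, f(3) ≈ 0.96017.
Sum = Δu · [f(0.375) + f(1.25) + f(2.125) + f(3)].
Sum ≈ 0.38905.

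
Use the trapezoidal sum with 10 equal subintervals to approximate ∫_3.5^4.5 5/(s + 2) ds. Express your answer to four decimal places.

Δs = (4.5 − 3.5)/10 = 0.1.
f(3.5) = 10/11, f(3.6) = 25/28, f(3.7) = 50/57, f(3.8) = 25/29, f(3.9) = 50/59, f(4) = 5/6, f(4.1) = 50/61, f(4.2) = 25/31, f(4.3) = 50/63, f(4.4) = 0.78125, f(4.5) = 10/13.
T_10 = (Δs/2)·[f(s_0) + 2f(s_1) + ... + 2f(s_{9}) + f(s_10)].
Sum ≈ 0.8353.

0.8353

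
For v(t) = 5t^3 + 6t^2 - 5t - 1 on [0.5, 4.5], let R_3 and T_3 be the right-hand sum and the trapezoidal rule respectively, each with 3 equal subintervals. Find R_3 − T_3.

370

R_3 ≈ 1062.055556.
T_3 ≈ 692.055556.
R_3 − T_3 = 370.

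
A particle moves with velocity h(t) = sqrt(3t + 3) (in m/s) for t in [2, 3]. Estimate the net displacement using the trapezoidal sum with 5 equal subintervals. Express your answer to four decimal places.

3.2374

Δt = (3 − 2)/5 = 0.2.
h(2) ≈ 3.0000, h(2.2) ≈ 3.0984, h(2.4) ≈ 3.1937, h(2.6) ≈ 3.2863, h(2.8) ≈ 3.3764, h(3) ≈ 3.4641.
T_5 = (Δt/2)·[h(t_0) + 2h(t_1) + ... + 2h(t_{4}) + h(t_5)].
Sum ≈ 3.2374.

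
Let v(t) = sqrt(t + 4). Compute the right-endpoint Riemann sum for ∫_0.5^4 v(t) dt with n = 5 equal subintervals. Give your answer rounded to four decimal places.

Δt = (4 − 0.5)/5 = 0.7.
Right endpoints: 1.2, 1.9, 2.6, 3.3, 4.
v(1.2) ≈ 2.2804, v(1.9) ≈ 2.4290, v(2.6) ≈ 2.5690, v(3.3) ≈ 2.7019, v(4) ≈ 2.8284.
Sum = Δt · [v(1.2) + v(1.9) + v(2.6) + v(3.3) + v(4)].
Sum ≈ 8.9661.

8.9661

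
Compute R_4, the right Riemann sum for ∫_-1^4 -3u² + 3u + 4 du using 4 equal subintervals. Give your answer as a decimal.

-45.15625

Δu = (4 − (-1))/4 = 1.25.
Right endpoints: 0.25, 1.5, 2.75, 4.
f(0.25) = 4.5625, f(1.5) = 1.75, f(2.75) = -10.4375, f(4) = -32.
Sum = Δu · [f(0.25) + f(1.5) + f(2.75) + f(4)].
Sum = -45.15625.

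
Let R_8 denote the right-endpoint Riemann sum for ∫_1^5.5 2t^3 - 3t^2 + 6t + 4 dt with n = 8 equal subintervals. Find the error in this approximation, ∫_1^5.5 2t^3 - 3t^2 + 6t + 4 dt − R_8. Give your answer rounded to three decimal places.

Exact integral: ∫_1^5.5 f(t) dt = 397.40625.
R_8 ≈ 477.25928.
Error ≈ 397.40625 − 477.25928 ≈ -79.853.

-79.853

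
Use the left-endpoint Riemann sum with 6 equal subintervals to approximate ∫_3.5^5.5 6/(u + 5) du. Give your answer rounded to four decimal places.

Δu = (5.5 − 3.5)/6 = 1/3.
Left endpoints: 3.5, 23/6, 25/6, 4.5, 29/6, 31/6.
f(3.5) = 12/17, f(23/6) = 36/53, f(25/6) = 36/55, f(4.5) = 12/19, f(29/6) = 36/59, f(31/6) = 36/61.
Sum = Δu · [f(3.5) + f(23/6) + f(25/6) + ...].
Sum ≈ 1.2905.

1.2905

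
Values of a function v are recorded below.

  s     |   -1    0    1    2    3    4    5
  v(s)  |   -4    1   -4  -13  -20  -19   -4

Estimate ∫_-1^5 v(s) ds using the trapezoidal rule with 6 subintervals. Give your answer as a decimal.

Δs = 1.
T_6 = (1/2)·[(-4) + 2·1 + 2·(-4) + 2·(-13) + 2·(-20) + 2·(-19) + (-4)] = -59.

-59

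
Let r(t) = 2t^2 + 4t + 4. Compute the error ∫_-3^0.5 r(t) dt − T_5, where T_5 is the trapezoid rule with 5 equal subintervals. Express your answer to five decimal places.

-0.57167

Exact integral: ∫_-3^0.5 r(t) dt ≈ 14.5833333.
T_5 = 15.155.
Error ≈ 14.5833333 − 15.155 ≈ -0.57167.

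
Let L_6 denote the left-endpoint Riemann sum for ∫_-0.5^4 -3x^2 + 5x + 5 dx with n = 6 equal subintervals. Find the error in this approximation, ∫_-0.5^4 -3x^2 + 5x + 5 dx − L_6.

Exact integral: ∫_-0.5^4 f(x) dx = -2.25.
L_6 = 5.765625.
Error = -2.25 − 5.765625 = -8.015625.

-8.015625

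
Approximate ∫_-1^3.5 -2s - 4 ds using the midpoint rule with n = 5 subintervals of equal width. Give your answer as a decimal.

Δs = (3.5 − (-1))/5 = 0.9.
Midpoints: -0.55, 0.35, 1.25, 2.15, 3.05.
f(-0.55) = -2.9, f(0.35) = -4.7, f(1.25) = -6.5, f(2.15) = -8.3, f(3.05) = -10.1.
Sum = Δs · [f(-0.55) + f(0.35) + f(1.25) + f(2.15) + f(3.05)].
Sum = -29.25.

-29.25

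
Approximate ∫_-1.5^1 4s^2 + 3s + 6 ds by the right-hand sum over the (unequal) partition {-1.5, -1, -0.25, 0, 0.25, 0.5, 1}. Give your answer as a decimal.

19.5

Subinterval widths: 0.5, 0.75, 0.25, 0.25, 0.25, 0.5.
Right endpoints: -1, -0.25, 0, 0.25, 0.5, 1.
f(-1) = 7, f(-0.25) = 5.5, f(0) = 6, f(0.25) = 7, f(0.5) = 8.5, f(1) = 13.
Sum = Σ Δs_i · f(s_i).
Sum = 19.5.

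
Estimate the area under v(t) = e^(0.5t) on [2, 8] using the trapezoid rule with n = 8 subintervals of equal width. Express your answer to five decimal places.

Δt = (8 − 2)/8 = 0.75.
v(2) ≈ 2.71828, v(2.75) ≈ 3.95508, v(3.5) ≈ 5.75460, v(4.25) ≈ 8.37290, v(5) ≈ 12.18249, v(5.75) ≈ 17.72542, v(6.5) ≈ 25.79034, v(7.25) ≈ 37.52472, v(8) ≈ 54.59815.
T_8 = (Δt/2)·[v(t_0) + 2v(t_1) + ... + 2v(t_{7}) + v(t_8)].
Sum ≈ 104.97283.

104.97283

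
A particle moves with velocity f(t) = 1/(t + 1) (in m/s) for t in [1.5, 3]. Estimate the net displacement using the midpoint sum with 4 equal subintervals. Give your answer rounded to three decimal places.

Δt = (3 − 1.5)/4 = 0.375.
Midpoints: 1.6875, 2.0625, 2.4375, 2.8125.
f(1.6875) = 16/43, f(2.0625) = 16/49, f(2.4375) = 16/55, f(2.8125) = 16/61.
Sum = Δt · [f(1.6875) + f(2.0625) + f(2.4375) + f(2.8125)].
Sum ≈ 0.469.

0.469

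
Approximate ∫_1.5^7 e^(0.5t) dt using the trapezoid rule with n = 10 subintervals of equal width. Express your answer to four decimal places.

Δt = (7 − 1.5)/10 = 0.55.
f(1.5) ≈ 2.1170, f(2.05) ≈ 2.7871, f(2.6) ≈ 3.6693, f(3.15) ≈ 4.8307, f(3.7) ≈ 6.3598, f(4.25) ≈ 8.3729, f(4.8) ≈ 11.0232, f(5.35) ≈ 14.5123, f(5.9) ≈ 19.1060, f(6.45) ≈ 25.1536, f(7) ≈ 33.1155.
T_10 = (Δt/2)·[f(t_0) + 2f(t_1) + ... + 2f(t_{9}) + f(t_10)].
Sum ≈ 62.3871.

62.3871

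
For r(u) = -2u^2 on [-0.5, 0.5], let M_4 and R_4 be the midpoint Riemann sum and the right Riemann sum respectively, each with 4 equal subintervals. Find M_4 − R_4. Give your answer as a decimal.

M_4 = -0.15625.
R_4 = -0.1875.
M_4 − R_4 = 0.03125.

0.03125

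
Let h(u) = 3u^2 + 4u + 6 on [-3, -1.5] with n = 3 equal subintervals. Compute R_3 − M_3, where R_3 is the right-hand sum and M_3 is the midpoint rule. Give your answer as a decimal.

R_3 = 15.75.
M_3 = 19.03125.
R_3 − M_3 = -3.28125.

-3.28125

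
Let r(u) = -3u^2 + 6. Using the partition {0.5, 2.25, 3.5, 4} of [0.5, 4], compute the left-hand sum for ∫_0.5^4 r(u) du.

-17.671875

Subinterval widths: 1.75, 1.25, 0.5.
Left endpoints: 0.5, 2.25, 3.5.
r(0.5) = 5.25, r(2.25) = -9.1875, r(3.5) = -30.75.
Sum = Σ Δu_i · r(u_i).
Sum = -17.671875.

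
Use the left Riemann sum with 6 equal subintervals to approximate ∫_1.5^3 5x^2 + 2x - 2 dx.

Δx = (3 − 1.5)/6 = 0.25.
Left endpoints: 1.5, 1.75, 2, 2.25, 2.5, 2.75.
f(1.5) = 12.25, f(1.75) = 16.8125, f(2) = 22, f(2.25) = 27.8125, f(2.5) = 34.25, f(2.75) = 41.3125.
Sum = Δx · [f(1.5) + f(1.75) + f(2) + ...].
Sum = 38.609375.

38.609375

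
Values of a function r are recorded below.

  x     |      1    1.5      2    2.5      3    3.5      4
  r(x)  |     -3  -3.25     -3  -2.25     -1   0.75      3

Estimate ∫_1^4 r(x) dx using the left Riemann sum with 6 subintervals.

Δx = 0.5.
Sum = 0.5·[(-3) + (-3.25) + (-3) + (-2.25) + (-1) + 0.75] = -5.875.

-5.875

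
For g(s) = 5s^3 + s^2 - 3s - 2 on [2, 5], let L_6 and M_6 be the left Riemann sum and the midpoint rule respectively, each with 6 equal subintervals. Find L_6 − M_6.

L_6 = 620.1875.
M_6 = 759.40625.
L_6 − M_6 = -139.21875.

-139.21875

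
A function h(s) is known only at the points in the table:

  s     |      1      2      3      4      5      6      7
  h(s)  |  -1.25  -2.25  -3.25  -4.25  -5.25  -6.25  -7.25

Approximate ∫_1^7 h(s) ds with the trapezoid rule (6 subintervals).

Δs = 1.
T_6 = (1/2)·[(-1.25) + 2·(-2.25) + 2·(-3.25) + 2·(-4.25) + 2·(-5.25) + 2·(-6.25) + (-7.25)] = -25.5.

-25.5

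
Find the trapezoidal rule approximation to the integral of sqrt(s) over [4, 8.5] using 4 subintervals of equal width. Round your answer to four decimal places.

Δs = (8.5 − 4)/4 = 1.125.
f(4) ≈ 2.0000, f(5.125) ≈ 2.2638, f(6.25) ≈ 2.5000, f(7.375) ≈ 2.7157, f(8.5) ≈ 2.9155.
T_4 = (Δs/2)·[f(s_0) + 2f(s_1) + 2f(s_2) + 2f(s_3) + f(s_4)].
Sum ≈ 11.1794.

11.1794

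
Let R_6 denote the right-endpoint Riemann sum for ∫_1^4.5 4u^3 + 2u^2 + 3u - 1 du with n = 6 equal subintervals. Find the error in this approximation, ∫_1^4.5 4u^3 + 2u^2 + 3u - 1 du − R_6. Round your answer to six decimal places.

Exact integral: ∫_1^4.5 f(u) du ≈ 494.52083333.
R_6 ≈ 620.90567130.
Error ≈ 494.52083333 − 620.90567130 ≈ -126.384838.

-126.384838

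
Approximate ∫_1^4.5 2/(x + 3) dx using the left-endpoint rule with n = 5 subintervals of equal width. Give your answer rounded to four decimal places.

Δx = (4.5 − 1)/5 = 0.7.
Left endpoints: 1, 1.7, 2.4, 3.1, 3.8.
f(1) = 0.5, f(1.7) = 20/47, f(2.4) = 10/27, f(3.1) = 20/61, f(3.8) = 5/17.
Sum = Δx · [f(1) + f(1.7) + f(2.4) + f(3.1) + f(3.8)].
Sum ≈ 1.3425.

1.3425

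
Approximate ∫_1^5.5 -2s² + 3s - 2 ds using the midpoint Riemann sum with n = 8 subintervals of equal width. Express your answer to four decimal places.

-75.1377

Δs = (5.5 − 1)/8 = 0.5625.
Midpoints: 1.28125, 1.84375, 2.40625, 2.96875, 3.53125, 4.09375, 4.65625, 5.21875.
f(1.28125) = -737/512, f(1.84375) = -1673/512, f(2.40625) = -3257/512, f(2.96875) = -5489/512, f(3.53125) = -8369/512, f(4.09375) = -11897/512, f(4.65625) = -16073/512, f(5.21875) = -20897/512.
Sum = Δs · [f(1.28125) + f(1.84375) + f(2.40625) + ...].
Sum ≈ -75.1377.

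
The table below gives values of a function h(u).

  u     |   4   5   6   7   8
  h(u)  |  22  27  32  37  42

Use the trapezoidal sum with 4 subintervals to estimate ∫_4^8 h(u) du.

128

Δu = 1.
T_4 = (1/2)·[22 + 2·27 + 2·32 + 2·37 + 42] = 128.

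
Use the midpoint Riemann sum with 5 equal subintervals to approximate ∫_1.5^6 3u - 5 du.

28.125

Δu = (6 − 1.5)/5 = 0.9.
Midpoints: 1.95, 2.85, 3.75, 4.65, 5.55.
f(1.95) = 0.85, f(2.85) = 3.55, f(3.75) = 6.25, f(4.65) = 8.95, f(5.55) = 11.65.
Sum = Δu · [f(1.95) + f(2.85) + f(3.75) + f(4.65) + f(5.55)].
Sum = 28.125.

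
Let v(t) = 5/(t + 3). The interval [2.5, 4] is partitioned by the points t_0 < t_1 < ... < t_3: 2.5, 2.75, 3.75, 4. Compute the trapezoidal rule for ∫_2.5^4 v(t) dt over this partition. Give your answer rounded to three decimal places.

1.209

Subinterval widths: 0.25, 1, 0.25.
v(2.5) = 10/11, v(2.75) = 20/23, v(3.75) = 20/27, v(4) = 5/7.
On each subinterval the trapezoid contributes (Δt_i/2)·[v(t_{i-1}) + v(t_i)].
Sum ≈ 1.209.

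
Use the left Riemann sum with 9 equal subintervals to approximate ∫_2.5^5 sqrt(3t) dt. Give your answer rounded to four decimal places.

8.1870

Δt = (5 − 2.5)/9 = 5/18.
Left endpoints: 2.5, 25/9, 55/18, 10/3, 65/18, 35/9, 25/6, 40/9, 85/18.
f(2.5) ≈ 2.7386, f(25/9) ≈ 2.8868, f(55/18) ≈ 3.0277, f(10/3) ≈ 3.1623, f(65/18) ≈ 3.2914, f(35/9) ≈ 3.4157, f(25/6) ≈ 3.5355, f(40/9) ≈ 3.6515, f(85/18) ≈ 3.7639.
Sum = Δt · [f(2.5) + f(25/9) + f(55/18) + ...].
Sum ≈ 8.1870.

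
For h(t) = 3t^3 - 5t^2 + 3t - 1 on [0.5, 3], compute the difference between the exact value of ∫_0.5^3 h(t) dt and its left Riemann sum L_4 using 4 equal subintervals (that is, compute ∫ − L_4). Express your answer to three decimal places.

Exact integral: ∫_0.5^3 h(t) dt ≈ 26.53646.
L_4 ≈ 14.41895.
Error ≈ 26.53646 − 14.41895 ≈ 12.118.

12.118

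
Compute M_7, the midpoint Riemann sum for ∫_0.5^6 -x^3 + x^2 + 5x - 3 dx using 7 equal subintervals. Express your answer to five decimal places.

-176.67522

Δx = (6 − 0.5)/7 = 11/14.
Midpoints: 25/28, 47/28, 69/28, 3.25, 113/28, 135/28, 157/28.
f(25/28) = 34019/21952, f(47/28) = 76413/21952, f(69/28) = 9423/21952, f(3.25) = -10.515625, f(113/28) = -708261/21952, f(135/28) = -1486731/21952, f(157/28) = -2630137/21952.
Sum = Δx · [f(25/28) + f(47/28) + f(69/28) + ...].
Sum ≈ -176.67522.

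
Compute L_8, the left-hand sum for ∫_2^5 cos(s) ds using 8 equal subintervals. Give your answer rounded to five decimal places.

Δs = (5 − 2)/8 = 0.375.
Left endpoints: 2, 2.375, 2.75, 3.125, 3.5, 3.875, 4.25, 4.625.
f(2) ≈ -0.41615, f(2.375) ≈ -0.72028, f(2.75) ≈ -0.92430, f(3.125) ≈ -0.99986, f(3.5) ≈ -0.93646, f(3.875) ≈ -0.74290, f(4.25) ≈ -0.44609, f(4.625) ≈ -0.08728.
Sum = Δs · [f(2) + f(2.375) + f(2.75) + ...].
Sum ≈ -1.97749.

-1.97749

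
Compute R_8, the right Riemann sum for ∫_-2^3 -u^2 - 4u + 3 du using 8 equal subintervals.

Δu = (3 − (-2))/8 = 0.625.
Right endpoints: -1.375, -0.75, -0.125, 0.5, 1.125, 1.75, 2.375, 3.
f(-1.375) = 6.609375, f(-0.75) = 5.4375, f(-0.125) = 3.484375, f(0.5) = 0.75, f(1.125) = -2.765625, f(1.75) = -7.0625, f(2.375) = -12.140625, f(3) = -18.
Sum = Δu · [f(-1.375) + f(-0.75) + f(-0.125) + ...].
Sum = -14.8046875.

-14.8046875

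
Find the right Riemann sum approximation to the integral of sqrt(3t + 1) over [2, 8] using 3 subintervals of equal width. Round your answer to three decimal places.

Δt = (8 − 2)/3 = 2.
Right endpoints: 4, 6, 8.
f(4) ≈ 3.606, f(6) ≈ 4.359, f(8) ≈ 5.000.
Sum = Δt · [f(4) + f(6) + f(8)].
Sum ≈ 25.929.

25.929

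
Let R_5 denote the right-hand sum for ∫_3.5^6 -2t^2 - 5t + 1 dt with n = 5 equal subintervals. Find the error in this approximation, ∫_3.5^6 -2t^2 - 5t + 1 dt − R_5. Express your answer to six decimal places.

15.208333

Exact integral: ∫_3.5^6 f(t) dt ≈ -172.29166667.
R_5 = -187.5.
Error ≈ -172.29166667 − (-187.5) ≈ 15.208333.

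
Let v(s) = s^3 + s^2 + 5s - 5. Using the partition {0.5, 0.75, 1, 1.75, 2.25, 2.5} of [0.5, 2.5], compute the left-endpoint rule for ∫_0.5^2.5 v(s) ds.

12.6640625

Subinterval widths: 0.25, 0.25, 0.75, 0.5, 0.25.
Left endpoints: 0.5, 0.75, 1, 1.75, 2.25.
v(0.5) = -2.125, v(0.75) = -0.265625, v(1) = 2, v(1.75) = 12.171875, v(2.25) = 22.703125.
Sum = Σ Δs_i · v(s_i).
Sum = 12.6640625.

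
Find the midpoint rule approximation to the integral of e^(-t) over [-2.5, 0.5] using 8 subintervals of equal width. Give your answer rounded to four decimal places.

11.5084

Δt = (0.5 − (-2.5))/8 = 0.375.
Midpoints: -2.3125, -1.9375, -1.5625, -1.1875, -0.8125, -0.4375, -0.0625, 0.3125.
f(-2.3125) ≈ 10.0996, f(-1.9375) ≈ 6.9414, f(-1.5625) ≈ 4.7707, f(-1.1875) ≈ 3.2789, f(-0.8125) ≈ 2.2535, f(-0.4375) ≈ 1.5488, f(-0.0625) ≈ 1.0645, f(0.3125) ≈ 0.7316.
Sum = Δt · [f(-2.3125) + f(-1.9375) + f(-1.5625) + ...].
Sum ≈ 11.5084.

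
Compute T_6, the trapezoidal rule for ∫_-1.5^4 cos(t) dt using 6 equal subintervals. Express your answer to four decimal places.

Δt = (4 − (-1.5))/6 = 11/12.
f(-1.5) ≈ 0.0707, f(-7/12) ≈ 0.8346, f(1/3) ≈ 0.9450, f(1.25) ≈ 0.3153, f(13/6) ≈ -0.5612, f(37/12) ≈ -0.9983, f(4) ≈ -0.6536.
T_6 = (Δt/2)·[f(t_0) + 2f(t_1) + ... + 2f(t_{5}) + f(t_6)].
Sum ≈ 0.2236.

0.2236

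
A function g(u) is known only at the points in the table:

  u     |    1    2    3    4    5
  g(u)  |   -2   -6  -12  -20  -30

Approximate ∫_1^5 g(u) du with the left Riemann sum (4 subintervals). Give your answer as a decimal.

Δu = 1.
Sum = 1·[(-2) + (-6) + (-12) + (-20)] = -40.

-40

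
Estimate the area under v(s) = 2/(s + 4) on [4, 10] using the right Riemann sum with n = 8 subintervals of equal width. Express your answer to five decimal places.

1.08004

Δs = (10 − 4)/8 = 0.75.
Right endpoints: 4.75, 5.5, 6.25, 7, 7.75, 8.5, 9.25, 10.
v(4.75) = 8/35, v(5.5) = 4/19, v(6.25) = 8/41, v(7) = 2/11, v(7.75) = 8/47, v(8.5) = 0.16, v(9.25) = 8/53, v(10) = 1/7.
Sum = Δs · [v(4.75) + v(5.5) + v(6.25) + ...].
Sum ≈ 1.08004.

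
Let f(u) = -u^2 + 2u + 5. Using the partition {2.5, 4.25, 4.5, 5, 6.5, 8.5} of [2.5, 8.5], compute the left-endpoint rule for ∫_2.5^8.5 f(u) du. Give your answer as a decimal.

-61.203125

Subinterval widths: 1.75, 0.25, 0.5, 1.5, 2.
Left endpoints: 2.5, 4.25, 4.5, 5, 6.5.
f(2.5) = 3.75, f(4.25) = -4.5625, f(4.5) = -6.25, f(5) = -10, f(6.5) = -24.25.
Sum = Σ Δu_i · f(u_i).
Sum = -61.203125.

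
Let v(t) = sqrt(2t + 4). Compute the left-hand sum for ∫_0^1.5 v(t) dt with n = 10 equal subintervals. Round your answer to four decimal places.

3.4581

Δt = (1.5 − 0)/10 = 0.15.
Left endpoints: 0, 0.15, 0.3, 0.45, 0.6, 0.75, 0.9, 1.05, 1.2, 1.35.
v(0) ≈ 2.0000, v(0.15) ≈ 2.0736, v(0.3) ≈ 2.1448, v(0.45) ≈ 2.2136, v(0.6) ≈ 2.2804, v(0.75) ≈ 2.3452, v(0.9) ≈ 2.4083, v(1.05) ≈ 2.4698, v(1.2) ≈ 2.5298, v(1.35) ≈ 2.5884.
Sum = Δt · [v(0) + v(0.15) + v(0.3) + ...].
Sum ≈ 3.4581.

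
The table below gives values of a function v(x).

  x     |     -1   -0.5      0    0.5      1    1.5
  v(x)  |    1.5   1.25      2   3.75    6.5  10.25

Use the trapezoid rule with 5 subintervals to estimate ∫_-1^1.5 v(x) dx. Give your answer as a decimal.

9.6875

Δx = 0.5.
T_5 = (0.5/2)·[1.5 + 2·1.25 + 2·2 + 2·3.75 + 2·6.5 + 10.25] = 9.6875.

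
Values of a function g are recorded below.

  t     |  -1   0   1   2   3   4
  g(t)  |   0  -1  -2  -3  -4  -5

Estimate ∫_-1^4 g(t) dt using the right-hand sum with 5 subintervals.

-15

Δt = 1.
Sum = 1·[(-1) + (-2) + (-3) + (-4) + (-5)] = -15.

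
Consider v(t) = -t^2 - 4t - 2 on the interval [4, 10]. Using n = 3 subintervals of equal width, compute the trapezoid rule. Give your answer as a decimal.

Δt = (10 − 4)/3 = 2.
v(4) = -34, v(6) = -62, v(8) = -98, v(10) = -142.
T_3 = (Δt/2)·[v(t_0) + 2v(t_1) + 2v(t_2) + v(t_3)].
Sum = -496.

-496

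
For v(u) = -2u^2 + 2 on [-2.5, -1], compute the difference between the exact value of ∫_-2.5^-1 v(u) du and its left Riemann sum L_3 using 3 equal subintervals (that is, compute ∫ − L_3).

Exact integral: ∫_-2.5^-1 v(u) du = -6.75.
L_3 = -9.5.
Error = -6.75 − (-9.5) = 2.75.

2.75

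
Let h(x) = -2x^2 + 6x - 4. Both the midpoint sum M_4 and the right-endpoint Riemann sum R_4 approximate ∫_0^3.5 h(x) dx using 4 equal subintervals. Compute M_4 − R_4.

2.87109375

M_4 = -5.38671875.
R_4 = -8.2578125.
M_4 − R_4 = 2.87109375.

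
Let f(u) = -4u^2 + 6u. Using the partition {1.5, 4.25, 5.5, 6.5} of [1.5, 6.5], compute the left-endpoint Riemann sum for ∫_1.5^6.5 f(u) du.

-146.4375

Subinterval widths: 2.75, 1.25, 1.
Left endpoints: 1.5, 4.25, 5.5.
f(1.5) = 0, f(4.25) = -46.75, f(5.5) = -88.
Sum = Σ Δu_i · f(u_i).
Sum = -146.4375.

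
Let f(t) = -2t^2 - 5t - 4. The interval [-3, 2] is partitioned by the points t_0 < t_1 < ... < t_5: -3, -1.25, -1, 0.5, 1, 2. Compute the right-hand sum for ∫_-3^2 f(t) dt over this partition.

-39.78125

Subinterval widths: 1.75, 0.25, 1.5, 0.5, 1.
Right endpoints: -1.25, -1, 0.5, 1, 2.
f(-1.25) = -0.875, f(-1) = -1, f(0.5) = -7, f(1) = -11, f(2) = -22.
Sum = Σ Δt_i · f(t_i).
Sum = -39.78125.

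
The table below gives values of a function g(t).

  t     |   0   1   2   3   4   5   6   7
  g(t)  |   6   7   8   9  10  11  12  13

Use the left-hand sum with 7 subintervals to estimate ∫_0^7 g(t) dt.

Δt = 1.
Sum = 1·[6 + 7 + 8 + 9 + 10 + 11 + 12] = 63.

63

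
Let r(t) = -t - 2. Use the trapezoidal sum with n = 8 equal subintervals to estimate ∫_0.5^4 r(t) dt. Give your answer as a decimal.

-14.875

Δt = (4 − 0.5)/8 = 0.4375.
r(0.5) = -2.5, r(0.9375) = -2.9375, r(1.375) = -3.375, r(1.8125) = -3.8125, r(2.25) = -4.25, r(2.6875) = -4.6875, r(3.125) = -5.125, r(3.5625) = -5.5625, r(4) = -6.
T_8 = (Δt/2)·[r(t_0) + 2r(t_1) + ... + 2r(t_{7}) + r(t_8)].
Sum = -14.875.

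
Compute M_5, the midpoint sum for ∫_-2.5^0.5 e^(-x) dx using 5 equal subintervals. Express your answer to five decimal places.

Δx = (0.5 − (-2.5))/5 = 0.6.
Midpoints: -2.2, -1.6, -1, -0.4, 0.2.
f(-2.2) ≈ 9.02501, f(-1.6) ≈ 4.95303, f(-1) ≈ 2.71828, f(-0.4) ≈ 1.49182, f(0.2) ≈ 0.81873.
Sum = Δx · [f(-2.2) + f(-1.6) + f(-1) + f(-0.4) + f(0.2)].
Sum ≈ 11.40413.

11.40413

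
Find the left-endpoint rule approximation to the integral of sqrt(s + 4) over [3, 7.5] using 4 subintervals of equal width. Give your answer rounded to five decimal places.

13.22842

Δs = (7.5 − 3)/4 = 1.125.
Left endpoints: 3, 4.125, 5.25, 6.375.
f(3) ≈ 2.64575, f(4.125) ≈ 2.85044, f(5.25) ≈ 3.04138, f(6.375) ≈ 3.22102.
Sum = Δs · [f(3) + f(4.125) + f(5.25) + f(6.375)].
Sum ≈ 13.22842.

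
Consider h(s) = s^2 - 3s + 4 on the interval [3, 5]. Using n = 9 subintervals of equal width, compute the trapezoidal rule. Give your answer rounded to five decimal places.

Δs = (5 − 3)/9 = 2/9.
h(3) = 4, h(29/9) = 382/81, h(31/9) = 448/81, h(11/3) = 58/9, h(35/9) = 604/81, h(37/9) = 694/81, h(13/3) = 88/9, h(41/9) = 898/81, h(43/9) = 1012/81, h(5) = 14.
T_9 = (Δs/2)·[h(s_0) + 2h(s_1) + ... + 2h(s_{8}) + h(s_9)].
Sum ≈ 16.68313.

16.68313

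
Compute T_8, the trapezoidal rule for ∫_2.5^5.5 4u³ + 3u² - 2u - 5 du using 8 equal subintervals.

Δu = (5.5 − 2.5)/8 = 0.375.
f(2.5) = 71.25, f(2.875) = 109.1015625, f(3.25) = 157.5, f(3.625) = 217.7109375, f(4) = 291, f(4.375) = 378.6328125, f(4.75) = 481.875, f(5.125) = 601.9921875, f(5.5) = 740.25.
T_8 = (Δu/2)·[f(u_0) + 2f(u_1) + ... + 2f(u_{7}) + f(u_8)].
Sum = 991.3359375.

991.3359375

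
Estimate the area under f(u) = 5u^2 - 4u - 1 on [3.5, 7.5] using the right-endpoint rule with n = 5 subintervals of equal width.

623.4

Δu = (7.5 − 3.5)/5 = 0.8.
Right endpoints: 4.3, 5.1, 5.9, 6.7, 7.5.
f(4.3) = 74.25, f(5.1) = 108.65, f(5.9) = 149.45, f(6.7) = 196.65, f(7.5) = 250.25.
Sum = Δu · [f(4.3) + f(5.1) + f(5.9) + f(6.7) + f(7.5)].
Sum = 623.4.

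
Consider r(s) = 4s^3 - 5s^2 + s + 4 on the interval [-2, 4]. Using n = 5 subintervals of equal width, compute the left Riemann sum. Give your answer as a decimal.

19.68

Δs = (4 − (-2))/5 = 1.2.
Left endpoints: -2, -0.8, 0.4, 1.6, 2.8.
r(-2) = -50, r(-0.8) = -2.048, r(0.4) = 3.856, r(1.6) = 9.184, r(2.8) = 55.408.
Sum = Δs · [r(-2) + r(-0.8) + r(0.4) + r(1.6) + r(2.8)].
Sum = 19.68.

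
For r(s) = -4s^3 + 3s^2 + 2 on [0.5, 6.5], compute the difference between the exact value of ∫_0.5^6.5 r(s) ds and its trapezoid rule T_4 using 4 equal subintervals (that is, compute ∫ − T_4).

Exact integral: ∫_0.5^6.5 r(s) ds = -1498.5.
T_4 = -1586.25.
Error = -1498.5 − (-1586.25) = 87.75.

87.75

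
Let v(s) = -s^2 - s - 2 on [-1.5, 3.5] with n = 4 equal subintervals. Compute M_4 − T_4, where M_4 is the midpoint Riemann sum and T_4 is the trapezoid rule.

M_4 = -29.765625.
T_4 = -31.71875.
M_4 − T_4 = 1.953125.

1.953125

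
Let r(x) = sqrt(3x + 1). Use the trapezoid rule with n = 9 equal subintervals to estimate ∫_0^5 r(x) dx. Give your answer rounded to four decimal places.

13.9720

Δx = (5 − 0)/9 = 5/9.
r(0) ≈ 1.0000, r(5/9) ≈ 1.6330, r(10/9) ≈ 2.0817, r(5/3) ≈ 2.4495, r(20/9) ≈ 2.7689, r(25/9) ≈ 3.0551, r(10/3) ≈ 3.3166, r(35/9) ≈ 3.5590, r(40/9) ≈ 3.7859, r(5) ≈ 4.0000.
T_9 = (Δx/2)·[r(x_0) + 2r(x_1) + ... + 2r(x_{8}) + r(x_9)].
Sum ≈ 13.9720.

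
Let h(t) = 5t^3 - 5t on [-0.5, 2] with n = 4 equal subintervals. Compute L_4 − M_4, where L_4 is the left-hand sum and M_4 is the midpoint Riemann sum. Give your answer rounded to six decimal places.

-6.042480

L_4 ≈ 3.58886719.
M_4 ≈ 9.63134766.
L_4 − M_4 ≈ -6.042480.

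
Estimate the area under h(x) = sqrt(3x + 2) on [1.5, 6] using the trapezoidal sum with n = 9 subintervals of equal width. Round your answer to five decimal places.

16.18827

Δx = (6 − 1.5)/9 = 0.5.
h(1.5) ≈ 2.54951, h(2) ≈ 2.82843, h(2.5) ≈ 3.08221, h(3) ≈ 3.31662, h(3.5) ≈ 3.53553, h(4) ≈ 3.74166, h(4.5) ≈ 3.93700, h(5) ≈ 4.12311, h(5.5) ≈ 4.30116, h(6) ≈ 4.47214.
T_9 = (Δx/2)·[h(x_0) + 2h(x_1) + ... + 2h(x_{8}) + h(x_9)].
Sum ≈ 16.18827.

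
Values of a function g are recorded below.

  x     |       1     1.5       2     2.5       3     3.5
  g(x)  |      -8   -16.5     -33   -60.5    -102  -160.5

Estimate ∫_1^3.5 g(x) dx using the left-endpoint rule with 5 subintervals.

Δx = 0.5.
Sum = 0.5·[(-8) + (-16.5) + (-33) + (-60.5) + (-102)] = -110.

-110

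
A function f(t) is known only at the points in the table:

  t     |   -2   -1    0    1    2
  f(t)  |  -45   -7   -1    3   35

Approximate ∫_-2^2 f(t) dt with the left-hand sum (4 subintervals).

Δt = 1.
Sum = 1·[(-45) + (-7) + (-1) + 3] = -50.

-50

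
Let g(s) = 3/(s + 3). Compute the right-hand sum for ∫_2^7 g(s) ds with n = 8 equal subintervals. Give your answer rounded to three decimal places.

Δs = (7 − 2)/8 = 0.625.
Right endpoints: 2.625, 3.25, 3.875, 4.5, 5.125, 5.75, 6.375, 7.
g(2.625) = 8/15, g(3.25) = 0.48, g(3.875) = 24/55, g(4.5) = 0.4, g(5.125) = 24/65, g(5.75) = 12/35, g(6.375) = 0.32, g(7) = 0.3.
Sum = Δs · [g(2.625) + g(3.25) + g(3.875) + ...].
Sum ≈ 1.989.

1.989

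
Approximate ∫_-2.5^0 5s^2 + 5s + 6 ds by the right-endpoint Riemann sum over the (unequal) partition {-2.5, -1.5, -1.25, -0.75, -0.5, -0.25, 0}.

18.125

Subinterval widths: 1, 0.25, 0.5, 0.25, 0.25, 0.25.
Right endpoints: -1.5, -1.25, -0.75, -0.5, -0.25, 0.
f(-1.5) = 9.75, f(-1.25) = 7.5625, f(-0.75) = 5.0625, f(-0.5) = 4.75, f(-0.25) = 5.0625, f(0) = 6.
Sum = Σ Δs_i · f(s_i).
Sum = 18.125.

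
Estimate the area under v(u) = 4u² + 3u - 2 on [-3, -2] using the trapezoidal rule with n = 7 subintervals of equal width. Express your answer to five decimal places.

Δu = (-2 − (-3))/7 = 1/7.
v(-3) = 25, v(-20/7) = 1082/49, v(-19/7) = 947/49, v(-18/7) = 820/49, v(-17/7) = 701/49, v(-16/7) = 590/49, v(-15/7) = 487/49, v(-2) = 8.
T_7 = (Δu/2)·[v(u_0) + 2v(u_1) + ... + 2v(u_{6}) + v(u_7)].
Sum ≈ 15.84694.

15.84694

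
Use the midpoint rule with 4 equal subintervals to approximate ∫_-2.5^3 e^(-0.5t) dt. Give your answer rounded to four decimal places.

Δt = (3 − (-2.5))/4 = 1.375.
Midpoints: -1.8125, -0.4375, 0.9375, 2.3125.
f(-1.8125) ≈ 2.4750, f(-0.4375) ≈ 1.2445, f(0.9375) ≈ 0.6258, f(2.3125) ≈ 0.3147.
Sum = Δt · [f(-1.8125) + f(-0.4375) + f(0.9375) + f(2.3125)].
Sum ≈ 6.4075.

6.4075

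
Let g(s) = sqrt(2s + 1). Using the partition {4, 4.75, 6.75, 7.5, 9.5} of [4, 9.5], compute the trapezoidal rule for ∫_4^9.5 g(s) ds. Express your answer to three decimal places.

Subinterval widths: 0.75, 2, 0.75, 2.
g(4) ≈ 3.000, g(4.75) ≈ 3.240, g(6.75) ≈ 3.808, g(7.5) ≈ 4.000, g(9.5) ≈ 4.472.
On each subinterval the trapezoid contributes (Δs_i/2)·[g(s_{i-1}) + g(s_i)].
Sum ≈ 20.788.

20.788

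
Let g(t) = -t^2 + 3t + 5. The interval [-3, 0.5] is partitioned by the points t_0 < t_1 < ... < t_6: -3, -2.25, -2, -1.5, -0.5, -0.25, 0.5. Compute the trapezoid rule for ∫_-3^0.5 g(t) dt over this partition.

-5

Subinterval widths: 0.75, 0.25, 0.5, 1, 0.25, 0.75.
g(-3) = -13, g(-2.25) = -6.8125, g(-2) = -5, g(-1.5) = -1.75, g(-0.5) = 3.25, g(-0.25) = 4.1875, g(0.5) = 6.25.
On each subinterval the trapezoid contributes (Δt_i/2)·[g(t_{i-1}) + g(t_i)].
Sum = -5.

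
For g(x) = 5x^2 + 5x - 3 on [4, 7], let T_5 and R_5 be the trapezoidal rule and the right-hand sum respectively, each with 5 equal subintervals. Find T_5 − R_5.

-54

T_5 = 539.4.
R_5 = 593.4.
T_5 − R_5 = -54.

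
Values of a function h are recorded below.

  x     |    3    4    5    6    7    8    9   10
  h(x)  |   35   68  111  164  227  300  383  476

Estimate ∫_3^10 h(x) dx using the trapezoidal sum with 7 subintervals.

1508.5

Δx = 1.
T_7 = (1/2)·[35 + 2·68 + 2·111 + 2·164 + 2·227 + 2·300 + 2·383 + 476] = 1508.5.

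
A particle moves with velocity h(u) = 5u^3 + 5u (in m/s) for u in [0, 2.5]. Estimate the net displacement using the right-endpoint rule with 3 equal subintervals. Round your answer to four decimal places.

Δu = (2.5 − 0)/3 = 5/6.
Right endpoints: 5/6, 5/3, 2.5.
h(5/6) = 1525/216, h(5/3) = 850/27, h(2.5) = 90.625.
Sum = Δu · [h(5/6) + h(5/3) + h(2.5)].
Sum ≈ 107.6389.

107.6389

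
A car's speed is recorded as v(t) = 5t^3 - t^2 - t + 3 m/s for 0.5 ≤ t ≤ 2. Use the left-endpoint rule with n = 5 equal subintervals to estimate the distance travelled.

15.2025

Δt = (2 − 0.5)/5 = 0.3.
Left endpoints: 0.5, 0.8, 1.1, 1.4, 1.7.
v(0.5) = 2.875, v(0.8) = 4.12, v(1.1) = 7.345, v(1.4) = 13.36, v(1.7) = 22.975.
Sum = Δt · [v(0.5) + v(0.8) + v(1.1) + v(1.4) + v(1.7)].
Sum = 15.2025.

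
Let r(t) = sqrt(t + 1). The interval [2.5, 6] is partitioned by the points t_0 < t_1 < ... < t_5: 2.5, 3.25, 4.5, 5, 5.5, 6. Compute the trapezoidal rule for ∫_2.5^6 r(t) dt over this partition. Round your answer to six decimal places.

Subinterval widths: 0.75, 1.25, 0.5, 0.5, 0.5.
r(2.5) ≈ 1.870829, r(3.25) ≈ 2.061553, r(4.5) ≈ 2.345208, r(5) ≈ 2.449490, r(5.5) ≈ 2.549510, r(6) ≈ 2.645751.
On each subinterval the trapezoid contributes (Δt_i/2)·[r(t_{i-1}) + r(t_i)].
Sum ≈ 7.976108.

7.976108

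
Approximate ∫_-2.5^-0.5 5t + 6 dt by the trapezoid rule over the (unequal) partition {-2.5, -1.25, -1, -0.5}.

-3

Subinterval widths: 1.25, 0.25, 0.5.
f(-2.5) = -6.5, f(-1.25) = -0.25, f(-1) = 1, f(-0.5) = 3.5.
On each subinterval the trapezoid contributes (Δt_i/2)·[f(t_{i-1}) + f(t_i)].
Sum = -3.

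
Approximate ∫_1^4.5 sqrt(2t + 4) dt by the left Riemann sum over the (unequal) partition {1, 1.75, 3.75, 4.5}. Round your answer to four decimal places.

9.8577

Subinterval widths: 0.75, 2, 0.75.
Left endpoints: 1, 1.75, 3.75.
f(1) ≈ 2.4495, f(1.75) ≈ 2.7386, f(3.75) ≈ 3.3912.
Sum = Σ Δt_i · f(t_i).
Sum ≈ 9.8577.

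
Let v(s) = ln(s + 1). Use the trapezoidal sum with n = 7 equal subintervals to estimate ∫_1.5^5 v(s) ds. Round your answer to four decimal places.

Δs = (5 − 1.5)/7 = 0.5.
v(1.5) ≈ 0.9163, v(2) ≈ 1.0986, v(2.5) ≈ 1.2528, v(3) ≈ 1.3863, v(3.5) ≈ 1.5041, v(4) ≈ 1.6094, v(4.5) ≈ 1.7047, v(5) ≈ 1.7918.
T_7 = (Δs/2)·[v(s_0) + 2v(s_1) + ... + 2v(s_{6}) + v(s_7)].
Sum ≈ 4.9550.

4.9550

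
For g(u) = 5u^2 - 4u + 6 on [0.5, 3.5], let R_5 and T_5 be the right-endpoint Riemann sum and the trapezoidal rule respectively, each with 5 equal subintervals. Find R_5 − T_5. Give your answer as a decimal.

14.4

R_5 = 80.55.
T_5 = 66.15.
R_5 − T_5 = 14.4.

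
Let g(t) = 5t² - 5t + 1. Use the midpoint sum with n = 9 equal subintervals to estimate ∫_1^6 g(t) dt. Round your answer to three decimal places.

Δt = (6 − 1)/9 = 5/9.
Midpoints: 23/18, 11/6, 43/18, 53/18, 3.5, 73/18, 83/18, 31/6, 103/18.
g(23/18) = 899/324, g(11/6) = 311/36, g(43/18) = 5699/324, g(53/18) = 9599/324, g(3.5) = 44.75, g(73/18) = 20399/324, g(83/18) = 27299/324, g(31/6) = 3911/36, g(103/18) = 44099/324.
Sum = Δt · [g(23/18) + g(11/6) + g(43/18) + ...].
Sum ≈ 275.190.

275.190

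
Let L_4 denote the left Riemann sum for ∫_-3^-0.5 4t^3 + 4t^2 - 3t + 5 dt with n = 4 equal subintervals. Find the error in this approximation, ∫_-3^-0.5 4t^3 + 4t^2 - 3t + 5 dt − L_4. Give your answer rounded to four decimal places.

23.0794

Exact integral: ∫_-3^-0.5 f(t) dt ≈ -19.479167.
L_4 = -42.55859375.
Error ≈ -19.479167 − (-42.55859375) ≈ 23.0794.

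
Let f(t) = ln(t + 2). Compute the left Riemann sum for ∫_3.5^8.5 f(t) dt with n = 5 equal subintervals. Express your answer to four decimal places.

Δt = (8.5 − 3.5)/5 = 1.
Left endpoints: 3.5, 4.5, 5.5, 6.5, 7.5.
f(3.5) ≈ 1.7047, f(4.5) ≈ 1.8718, f(5.5) ≈ 2.0149, f(6.5) ≈ 2.1401, f(7.5) ≈ 2.2513.
Sum = Δt · [f(3.5) + f(4.5) + f(5.5) + f(6.5) + f(7.5)].
Sum ≈ 9.9828.

9.9828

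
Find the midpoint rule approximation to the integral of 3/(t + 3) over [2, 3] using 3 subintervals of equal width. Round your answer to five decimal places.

Δt = (3 − 2)/3 = 1/3.
Midpoints: 13/6, 2.5, 17/6.
f(13/6) = 18/31, f(2.5) = 6/11, f(17/6) = 18/35.
Sum = Δt · [f(13/6) + f(2.5) + f(17/6)].
Sum ≈ 0.54680.

0.54680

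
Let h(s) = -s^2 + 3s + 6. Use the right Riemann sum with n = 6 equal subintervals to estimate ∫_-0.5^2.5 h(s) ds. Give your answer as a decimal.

Δs = (2.5 − (-0.5))/6 = 0.5.
Right endpoints: 0, 0.5, 1, 1.5, 2, 2.5.
h(0) = 6, h(0.5) = 7.25, h(1) = 8, h(1.5) = 8.25, h(2) = 8, h(2.5) = 7.25.
Sum = Δs · [h(0) + h(0.5) + h(1) + ...].
Sum = 22.375.

22.375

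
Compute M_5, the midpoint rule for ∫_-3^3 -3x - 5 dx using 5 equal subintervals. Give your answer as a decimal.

Δx = (3 − (-3))/5 = 1.2.
Midpoints: -2.4, -1.2, 0, 1.2, 2.4.
f(-2.4) = 2.2, f(-1.2) = -1.4, f(0) = -5, f(1.2) = -8.6, f(2.4) = -12.2.
Sum = Δx · [f(-2.4) + f(-1.2) + f(0) + f(1.2) + f(2.4)].
Sum = -30.

-30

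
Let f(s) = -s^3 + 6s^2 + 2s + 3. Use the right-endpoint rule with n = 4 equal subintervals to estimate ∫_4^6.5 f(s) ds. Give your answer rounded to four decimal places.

56.1084

Δs = (6.5 − 4)/4 = 0.625.
Right endpoints: 4.625, 5.25, 5.875, 6.5.
f(4.625) = 21331/512, f(5.25) = 34.171875, f(5.875) = 9761/512, f(6.5) = -5.125.
Sum = Δs · [f(4.625) + f(5.25) + f(5.875) + f(6.5)].
Sum ≈ 56.1084.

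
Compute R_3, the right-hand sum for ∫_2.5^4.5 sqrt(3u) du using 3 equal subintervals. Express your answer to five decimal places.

Δu = (4.5 − 2.5)/3 = 2/3.
Right endpoints: 19/6, 23/6, 4.5.
f(19/6) ≈ 3.08221, f(23/6) ≈ 3.39116, f(4.5) ≈ 3.67423.
Sum = Δu · [f(19/6) + f(23/6) + f(4.5)].
Sum ≈ 6.76507.

6.76507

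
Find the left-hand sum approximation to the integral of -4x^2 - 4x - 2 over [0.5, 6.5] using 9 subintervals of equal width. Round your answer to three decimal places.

-399.778

Δx = (6.5 − 0.5)/9 = 2/3.
Left endpoints: 0.5, 7/6, 11/6, 2.5, 19/6, 23/6, 4.5, 31/6, 35/6.
f(0.5) = -5, f(7/6) = -109/9, f(11/6) = -205/9, f(2.5) = -37, f(19/6) = -493/9, f(23/6) = -685/9, f(4.5) = -101, f(31/6) = -1165/9, f(35/6) = -1453/9.
Sum = Δx · [f(0.5) + f(7/6) + f(11/6) + ...].
Sum ≈ -399.778.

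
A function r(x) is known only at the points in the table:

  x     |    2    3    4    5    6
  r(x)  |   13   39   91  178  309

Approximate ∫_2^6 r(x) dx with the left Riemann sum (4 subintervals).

Δx = 1.
Sum = 1·[13 + 39 + 91 + 178] = 321.

321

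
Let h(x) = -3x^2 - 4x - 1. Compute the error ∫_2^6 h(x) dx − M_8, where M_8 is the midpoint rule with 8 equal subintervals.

-0.25

Exact integral: ∫_2^6 h(x) dx = -276.
M_8 = -275.75.
Error = -276 − (-275.75) = -0.25.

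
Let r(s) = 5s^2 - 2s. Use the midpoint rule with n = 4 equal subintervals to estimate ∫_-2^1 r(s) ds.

Δs = (1 − (-2))/4 = 0.75.
Midpoints: -1.625, -0.875, -0.125, 0.625.
r(-1.625) = 16.453125, r(-0.875) = 5.578125, r(-0.125) = 0.328125, r(0.625) = 0.703125.
Sum = Δs · [r(-1.625) + r(-0.875) + r(-0.125) + r(0.625)].
Sum = 17.296875.

17.296875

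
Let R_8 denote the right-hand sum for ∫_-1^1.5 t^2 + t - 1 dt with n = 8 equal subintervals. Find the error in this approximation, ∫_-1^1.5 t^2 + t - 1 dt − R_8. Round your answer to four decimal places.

Exact integral: ∫_-1^1.5 f(t) dt ≈ -0.416667.
R_8 ≈ 0.209961.
Error ≈ -0.416667 − 0.209961 ≈ -0.6266.

-0.6266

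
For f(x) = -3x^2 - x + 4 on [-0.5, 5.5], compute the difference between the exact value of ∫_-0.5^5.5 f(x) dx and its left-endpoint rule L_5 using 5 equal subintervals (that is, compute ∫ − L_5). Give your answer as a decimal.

-53.28

Exact integral: ∫_-0.5^5.5 f(x) dx = -157.5.
L_5 = -104.22.
Error = -157.5 − (-104.22) = -53.28.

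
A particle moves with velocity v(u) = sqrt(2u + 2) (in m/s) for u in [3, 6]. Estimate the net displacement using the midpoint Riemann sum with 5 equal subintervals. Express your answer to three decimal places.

Δu = (6 − 3)/5 = 0.6.
Midpoints: 3.3, 3.9, 4.5, 5.1, 5.7.
v(3.3) ≈ 2.933, v(3.9) ≈ 3.130, v(4.5) ≈ 3.317, v(5.1) ≈ 3.493, v(5.7) ≈ 3.661.
Sum = Δu · [v(3.3) + v(3.9) + v(4.5) + v(5.1) + v(5.7)].
Sum ≈ 9.920.

9.920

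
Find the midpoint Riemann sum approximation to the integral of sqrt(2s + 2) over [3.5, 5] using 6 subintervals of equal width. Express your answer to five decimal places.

Δs = (5 − 3.5)/6 = 0.25.
Midpoints: 3.625, 3.875, 4.125, 4.375, 4.625, 4.875.
f(3.625) ≈ 3.04138, f(3.875) ≈ 3.12250, f(4.125) ≈ 3.20156, f(4.375) ≈ 3.27872, f(4.625) ≈ 3.35410, f(4.875) ≈ 3.42783.
Sum = Δs · [f(3.625) + f(3.875) + f(4.125) + ...].
Sum ≈ 4.85652.

4.85652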